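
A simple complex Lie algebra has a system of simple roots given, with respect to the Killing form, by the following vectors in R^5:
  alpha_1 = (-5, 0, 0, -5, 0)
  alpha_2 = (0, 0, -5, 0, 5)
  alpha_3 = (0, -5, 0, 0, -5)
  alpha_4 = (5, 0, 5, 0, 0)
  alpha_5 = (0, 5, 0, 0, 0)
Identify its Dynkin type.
B5

Compute the Cartan integers a_ij = 2(alpha_i, alpha_j)/(alpha_j, alpha_j); the resulting 5x5 Cartan matrix is
[[2, 0, 0, -1, 0], [0, 2, -1, -1, 0], [0, -1, 2, 0, -2], [-1, -1, 0, 2, 0], [0, 0, -1, 0, 2]].
The roots have two lengths (squared-length ratio 2:1); the short ones are alpha_{5}. The associated Dynkin diagram is a chain of 5 nodes with a double edge at one end; the terminal node there is the unique short simple root (B_5), so the type is B_5 (the algebra so(11)).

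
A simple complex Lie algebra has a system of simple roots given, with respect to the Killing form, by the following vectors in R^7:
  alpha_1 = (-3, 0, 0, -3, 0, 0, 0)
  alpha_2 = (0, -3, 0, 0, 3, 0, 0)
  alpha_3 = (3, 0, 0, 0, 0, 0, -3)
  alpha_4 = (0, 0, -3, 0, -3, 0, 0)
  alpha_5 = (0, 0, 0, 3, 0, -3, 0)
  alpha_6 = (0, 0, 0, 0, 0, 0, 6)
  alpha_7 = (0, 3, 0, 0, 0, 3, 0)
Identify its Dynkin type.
Compute the Cartan integers a_ij = 2(alpha_i, alpha_j)/(alpha_j, alpha_j); the resulting 7x7 Cartan matrix is
[[2, 0, -1, 0, -1, 0, 0], [0, 2, 0, -1, 0, 0, -1], [-1, 0, 2, 0, 0, -1, 0], [0, -1, 0, 2, 0, 0, 0], [-1, 0, 0, 0, 2, 0, -1], [0, 0, -2, 0, 0, 2, 0], [0, -1, 0, 0, -1, 0, 2]].
The roots have two lengths (squared-length ratio 2:1); the short ones are alpha_{1,2,3,4,5,7}. The associated Dynkin diagram is a chain of 7 nodes with a double edge at one end; the terminal node there is the unique long simple root (C_7), so the type is C_7 (the algebra sp(14)).

C7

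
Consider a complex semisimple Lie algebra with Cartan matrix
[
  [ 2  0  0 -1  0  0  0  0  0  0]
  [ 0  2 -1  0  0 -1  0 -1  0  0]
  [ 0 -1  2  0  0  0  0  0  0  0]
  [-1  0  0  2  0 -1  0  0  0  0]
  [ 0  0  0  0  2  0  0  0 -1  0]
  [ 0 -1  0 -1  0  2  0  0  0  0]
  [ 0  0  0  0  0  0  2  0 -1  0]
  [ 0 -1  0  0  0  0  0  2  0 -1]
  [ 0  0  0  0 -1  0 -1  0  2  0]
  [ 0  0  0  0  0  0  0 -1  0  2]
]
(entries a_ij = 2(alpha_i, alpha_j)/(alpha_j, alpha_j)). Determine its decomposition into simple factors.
The diagram associated to this matrix has two connected components: the simple roots {alpha_5, alpha_7, alpha_9} form a chain of 3 nodes with single edges (A_3), and {alpha_1, alpha_2, alpha_3, alpha_4, alpha_6, alpha_8, alpha_10} form a chain of 6 nodes with one extra node attached to the third node from one end (E_7). A semisimple Lie algebra decomposes uniquely as the direct sum of simple ideals, one per connected component of its Dynkin diagram, so g ≅ A_3 ⊕ E_7 (dimension 15 + 133 = 148).

A_3 (sl(4)) ⊕ E_7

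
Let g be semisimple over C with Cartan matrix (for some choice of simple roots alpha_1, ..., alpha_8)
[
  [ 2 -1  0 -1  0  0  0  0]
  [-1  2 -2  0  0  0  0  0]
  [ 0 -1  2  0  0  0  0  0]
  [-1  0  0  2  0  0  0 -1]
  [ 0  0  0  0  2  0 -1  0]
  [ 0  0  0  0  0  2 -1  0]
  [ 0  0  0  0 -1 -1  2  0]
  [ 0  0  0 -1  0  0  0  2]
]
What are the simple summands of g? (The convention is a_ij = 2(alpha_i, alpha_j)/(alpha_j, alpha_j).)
A3 + B5

The diagram associated to this matrix has two connected components: the simple roots {alpha_5, alpha_6, alpha_7} form a chain of 3 nodes with single edges (A_3), and {alpha_1, alpha_2, alpha_3, alpha_4, alpha_8} form a chain of 5 nodes with a double edge at one end; the terminal node there is the unique short simple root (B_5). A semisimple Lie algebra decomposes uniquely as the direct sum of simple ideals, one per connected component of its Dynkin diagram, so g ≅ A_3 ⊕ B_5 (dimension 15 + 55 = 70).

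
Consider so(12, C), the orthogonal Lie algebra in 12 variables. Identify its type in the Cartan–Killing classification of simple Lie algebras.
This is so(12) with 12 even, which has dimension 12(12-1)/2 = 66 and rank 12/2 = 6. In the classification of classical Lie algebras, the orthogonal algebra so(2n) in an even number of variables has type D_n; here n = 6, so the Dynkin diagram is a chain of 4 nodes with a fork of two nodes at one end (D_6). Hence the type is D_6.

D6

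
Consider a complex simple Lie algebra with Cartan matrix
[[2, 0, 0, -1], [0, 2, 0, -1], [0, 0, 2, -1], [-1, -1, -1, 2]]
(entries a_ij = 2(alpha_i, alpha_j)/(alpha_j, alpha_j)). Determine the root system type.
The matrix has rank 4 with 2's on the diagonal. Reading the off-diagonal entries as Dynkin edges (a single edge where a_ij = a_ji = -1; a double or triple edge where a_ij * a_ji = 2 or 3), the diagram is a chain of 2 nodes with a fork of two nodes at one end (D_4). One simple-root ordering that puts it in standard form is (alpha_1, alpha_4, alpha_2, alpha_3). So the algebra is type D_4, i.e. so(8).

type D_4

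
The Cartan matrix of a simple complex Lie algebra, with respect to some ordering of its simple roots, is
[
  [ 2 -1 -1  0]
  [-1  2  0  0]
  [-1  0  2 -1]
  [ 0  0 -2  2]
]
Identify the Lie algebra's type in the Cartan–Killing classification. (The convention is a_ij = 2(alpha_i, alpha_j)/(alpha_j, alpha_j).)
C4

The matrix has rank 4 with 2's on the diagonal. Reading the off-diagonal entries as Dynkin edges (a single edge where a_ij = a_ji = -1; a double or triple edge where a_ij * a_ji = 2 or 3), the diagram is a chain of 4 nodes with a double edge at one end; the terminal node there is the unique long simple root (C_4). One simple-root ordering that puts it in standard form is (alpha_2, alpha_1, alpha_3, alpha_4). So the algebra is type C_4, i.e. sp(8).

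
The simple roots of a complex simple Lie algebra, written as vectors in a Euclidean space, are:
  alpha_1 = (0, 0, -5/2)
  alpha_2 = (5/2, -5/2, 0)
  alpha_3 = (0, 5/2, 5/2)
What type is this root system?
Compute the Cartan integers a_ij = 2(alpha_i, alpha_j)/(alpha_j, alpha_j); the resulting 3x3 Cartan matrix is
[[2, 0, -1], [0, 2, -1], [-2, -1, 2]].
The roots have two lengths (squared-length ratio 2:1); the short ones are alpha_{1}. The associated Dynkin diagram is a chain of 3 nodes with a double edge at one end; the terminal node there is the unique short simple root (B_3), so the type is B_3 (the algebra so(7)).

B3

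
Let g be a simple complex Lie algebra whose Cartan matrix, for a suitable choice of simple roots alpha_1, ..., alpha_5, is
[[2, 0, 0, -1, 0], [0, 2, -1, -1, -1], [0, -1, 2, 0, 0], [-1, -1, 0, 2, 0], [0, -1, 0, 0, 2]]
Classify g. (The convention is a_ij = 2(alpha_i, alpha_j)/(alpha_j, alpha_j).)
The matrix has rank 5 with 2's on the diagonal. Reading the off-diagonal entries as Dynkin edges (a single edge where a_ij = a_ji = -1; a double or triple edge where a_ij * a_ji = 2 or 3), the diagram is a chain of 3 nodes with a fork of two nodes at one end (D_5). One simple-root ordering that puts it in standard form is (alpha_1, alpha_4, alpha_2, alpha_3, alpha_5). So the algebra is type D_5, i.e. so(10).

type D_5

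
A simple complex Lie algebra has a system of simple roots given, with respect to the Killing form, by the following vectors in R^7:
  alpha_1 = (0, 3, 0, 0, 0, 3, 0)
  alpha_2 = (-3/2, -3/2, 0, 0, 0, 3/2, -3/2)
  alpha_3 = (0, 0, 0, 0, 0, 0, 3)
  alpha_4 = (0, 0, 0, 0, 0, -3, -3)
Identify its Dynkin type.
Compute the Cartan integers a_ij = 2(alpha_i, alpha_j)/(alpha_j, alpha_j); the resulting 4x4 Cartan matrix is
[[2, 0, 0, -1], [0, 2, -1, 0], [0, -1, 2, -1], [-1, 0, -2, 2]].
The roots have two lengths (squared-length ratio 2:1); the short ones are alpha_{2,3}. The associated Dynkin diagram is a chain of 4 nodes with a double edge between the middle two (F_4), so the type is F_4.

type F_4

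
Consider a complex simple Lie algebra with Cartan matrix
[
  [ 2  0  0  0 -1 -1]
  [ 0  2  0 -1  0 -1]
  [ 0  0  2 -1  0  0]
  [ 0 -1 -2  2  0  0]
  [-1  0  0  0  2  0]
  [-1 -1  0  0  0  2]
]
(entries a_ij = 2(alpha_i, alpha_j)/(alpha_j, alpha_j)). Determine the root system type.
type B_6

The matrix has rank 6 with 2's on the diagonal. Reading the off-diagonal entries as Dynkin edges (a single edge where a_ij = a_ji = -1; a double or triple edge where a_ij * a_ji = 2 or 3), the diagram is a chain of 6 nodes with a double edge at one end; the terminal node there is the unique short simple root (B_6). One simple-root ordering that puts it in standard form is (alpha_5, alpha_1, alpha_6, alpha_2, alpha_4, alpha_3). So the algebra is type B_6, i.e. so(13).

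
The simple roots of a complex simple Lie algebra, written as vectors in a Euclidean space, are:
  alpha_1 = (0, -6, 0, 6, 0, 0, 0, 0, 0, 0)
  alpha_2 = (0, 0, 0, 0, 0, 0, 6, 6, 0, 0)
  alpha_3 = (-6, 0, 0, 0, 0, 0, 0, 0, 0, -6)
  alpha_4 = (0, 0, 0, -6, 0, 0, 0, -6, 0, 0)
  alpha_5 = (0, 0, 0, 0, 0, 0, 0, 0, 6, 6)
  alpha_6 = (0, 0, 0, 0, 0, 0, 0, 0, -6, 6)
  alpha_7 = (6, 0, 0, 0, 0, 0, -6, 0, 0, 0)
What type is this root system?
Compute the Cartan integers a_ij = 2(alpha_i, alpha_j)/(alpha_j, alpha_j); the resulting 7x7 Cartan matrix is
[[2, 0, 0, -1, 0, 0, 0], [0, 2, 0, -1, 0, 0, -1], [0, 0, 2, 0, -1, -1, -1], [-1, -1, 0, 2, 0, 0, 0], [0, 0, -1, 0, 2, 0, 0], [0, 0, -1, 0, 0, 2, 0], [0, -1, -1, 0, 0, 0, 2]].
All simple roots have the same length, so the diagram is simply laced. The associated Dynkin diagram is a chain of 5 nodes with a fork of two nodes at one end (D_7), so the type is D_7 (the algebra so(14)).

D7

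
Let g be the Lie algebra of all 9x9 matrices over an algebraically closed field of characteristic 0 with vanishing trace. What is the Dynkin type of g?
This is sl(9), which has dimension 9^2 - 1 = 80 and rank 9 - 1 = 8 (a Cartan subalgebra is the diagonal traceless matrices). In the classification of classical Lie algebras, the special linear algebra sl(n+1) has type A_n; here n = 8, so the Dynkin diagram is a chain of 8 nodes with single edges (A_8). Hence the type is A_8.

A_8 (sl(9))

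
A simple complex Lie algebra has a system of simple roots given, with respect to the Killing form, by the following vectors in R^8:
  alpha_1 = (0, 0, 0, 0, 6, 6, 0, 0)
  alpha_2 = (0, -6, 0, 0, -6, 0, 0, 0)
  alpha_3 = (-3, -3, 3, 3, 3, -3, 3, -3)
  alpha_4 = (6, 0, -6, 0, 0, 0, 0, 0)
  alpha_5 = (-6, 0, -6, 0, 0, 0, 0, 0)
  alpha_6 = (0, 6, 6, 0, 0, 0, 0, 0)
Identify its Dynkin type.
Compute the Cartan integers a_ij = 2(alpha_i, alpha_j)/(alpha_j, alpha_j); the resulting 6x6 Cartan matrix is
[[2, -1, 0, 0, 0, 0], [-1, 2, 0, 0, 0, -1], [0, 0, 2, -1, 0, 0], [0, 0, -1, 2, 0, -1], [0, 0, 0, 0, 2, -1], [0, -1, 0, -1, -1, 2]].
All simple roots have the same length, so the diagram is simply laced. The associated Dynkin diagram is a chain of 5 nodes with one extra node attached to the third node from one end (E_6), so the type is E_6.

E_6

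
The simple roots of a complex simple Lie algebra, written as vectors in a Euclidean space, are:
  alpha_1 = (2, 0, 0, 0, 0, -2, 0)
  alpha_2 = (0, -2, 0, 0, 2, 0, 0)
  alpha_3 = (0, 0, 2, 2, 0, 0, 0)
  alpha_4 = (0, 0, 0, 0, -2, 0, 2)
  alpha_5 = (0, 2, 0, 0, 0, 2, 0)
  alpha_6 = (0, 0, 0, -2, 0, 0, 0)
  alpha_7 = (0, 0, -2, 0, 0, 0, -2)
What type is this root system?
Compute the Cartan integers a_ij = 2(alpha_i, alpha_j)/(alpha_j, alpha_j); the resulting 7x7 Cartan matrix is
[[2, 0, 0, 0, -1, 0, 0], [0, 2, 0, -1, -1, 0, 0], [0, 0, 2, 0, 0, -2, -1], [0, -1, 0, 2, 0, 0, -1], [-1, -1, 0, 0, 2, 0, 0], [0, 0, -1, 0, 0, 2, 0], [0, 0, -1, -1, 0, 0, 2]].
The roots have two lengths (squared-length ratio 2:1); the short ones are alpha_{6}. The associated Dynkin diagram is a chain of 7 nodes with a double edge at one end; the terminal node there is the unique short simple root (B_7), so the type is B_7 (the algebra so(15)).

B_7 (so(15))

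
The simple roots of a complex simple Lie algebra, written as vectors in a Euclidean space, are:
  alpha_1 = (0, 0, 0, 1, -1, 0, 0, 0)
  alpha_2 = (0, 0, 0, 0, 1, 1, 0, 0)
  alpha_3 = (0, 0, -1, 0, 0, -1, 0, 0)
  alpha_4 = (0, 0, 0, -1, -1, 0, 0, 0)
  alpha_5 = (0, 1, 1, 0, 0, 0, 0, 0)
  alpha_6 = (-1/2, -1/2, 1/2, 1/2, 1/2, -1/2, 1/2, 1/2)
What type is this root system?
type E_6

Compute the Cartan integers a_ij = 2(alpha_i, alpha_j)/(alpha_j, alpha_j); the resulting 6x6 Cartan matrix is
[[2, -1, 0, 0, 0, 0], [-1, 2, -1, -1, 0, 0], [0, -1, 2, 0, -1, 0], [0, -1, 0, 2, 0, -1], [0, 0, -1, 0, 2, 0], [0, 0, 0, -1, 0, 2]].
All simple roots have the same length, so the diagram is simply laced. The associated Dynkin diagram is a chain of 5 nodes with one extra node attached to the third node from one end (E_6), so the type is E_6.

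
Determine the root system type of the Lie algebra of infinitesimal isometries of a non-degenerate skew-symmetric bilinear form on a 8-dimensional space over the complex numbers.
C4

This is sp(8), which has dimension 8(8+1)/2 = 36 and rank 8/2 = 4. In the classification of classical Lie algebras, the symplectic algebra sp(2n) has type C_n; here n = 4, so the Dynkin diagram is a chain of 4 nodes with a double edge at one end; the terminal node there is the unique long simple root (C_4). Hence the type is C_4.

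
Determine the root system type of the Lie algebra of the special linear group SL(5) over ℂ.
A4

This is sl(5), which has dimension 5^2 - 1 = 24 and rank 5 - 1 = 4 (a Cartan subalgebra is the diagonal traceless matrices). In the classification of classical Lie algebras, the special linear algebra sl(n+1) has type A_n; here n = 4, so the Dynkin diagram is a chain of 4 nodes with single edges (A_4). Hence the type is A_4.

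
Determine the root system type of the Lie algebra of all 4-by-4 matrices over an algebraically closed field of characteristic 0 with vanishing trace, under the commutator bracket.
A3

This is sl(4), which has dimension 4^2 - 1 = 15 and rank 4 - 1 = 3 (a Cartan subalgebra is the diagonal traceless matrices). In the classification of classical Lie algebras, the special linear algebra sl(n+1) has type A_n; here n = 3, so the Dynkin diagram is a chain of 3 nodes with single edges (A_3). Hence the type is A_3.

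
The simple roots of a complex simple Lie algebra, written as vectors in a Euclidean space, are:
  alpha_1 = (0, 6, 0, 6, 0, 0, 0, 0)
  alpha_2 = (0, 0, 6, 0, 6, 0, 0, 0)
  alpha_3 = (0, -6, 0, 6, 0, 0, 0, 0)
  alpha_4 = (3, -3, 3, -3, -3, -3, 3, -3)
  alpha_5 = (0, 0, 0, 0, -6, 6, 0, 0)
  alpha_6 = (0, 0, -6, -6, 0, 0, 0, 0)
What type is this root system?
Compute the Cartan integers a_ij = 2(alpha_i, alpha_j)/(alpha_j, alpha_j); the resulting 6x6 Cartan matrix is
[[2, 0, 0, -1, 0, -1], [0, 2, 0, 0, -1, -1], [0, 0, 2, 0, 0, -1], [-1, 0, 0, 2, 0, 0], [0, -1, 0, 0, 2, 0], [-1, -1, -1, 0, 0, 2]].
All simple roots have the same length, so the diagram is simply laced. The associated Dynkin diagram is a chain of 5 nodes with one extra node attached to the third node from one end (E_6), so the type is E_6.

E_6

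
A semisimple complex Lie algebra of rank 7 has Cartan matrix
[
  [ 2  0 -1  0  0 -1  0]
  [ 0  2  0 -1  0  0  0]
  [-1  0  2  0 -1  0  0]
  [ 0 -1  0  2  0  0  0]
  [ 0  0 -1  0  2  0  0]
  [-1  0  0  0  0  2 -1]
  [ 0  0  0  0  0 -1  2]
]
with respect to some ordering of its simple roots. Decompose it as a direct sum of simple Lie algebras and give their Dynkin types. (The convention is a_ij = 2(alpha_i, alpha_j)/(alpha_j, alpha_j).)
The diagram associated to this matrix has two connected components: the simple roots {alpha_2, alpha_4} form a chain of 2 nodes with single edges (A_2), and {alpha_1, alpha_3, alpha_5, alpha_6, alpha_7} form a chain of 5 nodes with single edges (A_5). A semisimple Lie algebra decomposes uniquely as the direct sum of simple ideals, one per connected component of its Dynkin diagram, so g ≅ A_2 ⊕ A_5 (dimension 8 + 35 = 43).

A2 + A5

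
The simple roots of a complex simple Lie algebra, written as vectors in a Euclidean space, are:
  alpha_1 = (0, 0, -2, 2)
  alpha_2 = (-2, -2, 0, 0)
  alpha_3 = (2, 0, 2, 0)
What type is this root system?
Compute the Cartan integers a_ij = 2(alpha_i, alpha_j)/(alpha_j, alpha_j); the resulting 3x3 Cartan matrix is
[[2, 0, -1], [0, 2, -1], [-1, -1, 2]].
All simple roots have the same length, so the diagram is simply laced. The associated Dynkin diagram is a chain of 3 nodes with single edges (A_3), so the type is A_3 (the algebra sl(4)).

type A_3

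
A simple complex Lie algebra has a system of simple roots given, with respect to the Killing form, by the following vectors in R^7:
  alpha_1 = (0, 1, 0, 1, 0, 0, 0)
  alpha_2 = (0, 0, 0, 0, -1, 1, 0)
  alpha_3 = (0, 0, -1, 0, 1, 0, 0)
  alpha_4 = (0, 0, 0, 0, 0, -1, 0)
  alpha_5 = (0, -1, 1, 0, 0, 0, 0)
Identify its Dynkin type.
B_5 (so(11))

Compute the Cartan integers a_ij = 2(alpha_i, alpha_j)/(alpha_j, alpha_j); the resulting 5x5 Cartan matrix is
[[2, 0, 0, 0, -1], [0, 2, -1, -2, 0], [0, -1, 2, 0, -1], [0, -1, 0, 2, 0], [-1, 0, -1, 0, 2]].
The roots have two lengths (squared-length ratio 2:1); the short ones are alpha_{4}. The associated Dynkin diagram is a chain of 5 nodes with a double edge at one end; the terminal node there is the unique short simple root (B_5), so the type is B_5 (the algebra so(11)).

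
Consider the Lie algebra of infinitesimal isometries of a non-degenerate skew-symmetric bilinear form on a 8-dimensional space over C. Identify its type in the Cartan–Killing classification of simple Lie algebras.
C_4

This is sp(8), which has dimension 8(8+1)/2 = 36 and rank 8/2 = 4. In the classification of classical Lie algebras, the symplectic algebra sp(2n) has type C_n; here n = 4, so the Dynkin diagram is a chain of 4 nodes with a double edge at one end; the terminal node there is the unique long simple root (C_4). Hence the type is C_4.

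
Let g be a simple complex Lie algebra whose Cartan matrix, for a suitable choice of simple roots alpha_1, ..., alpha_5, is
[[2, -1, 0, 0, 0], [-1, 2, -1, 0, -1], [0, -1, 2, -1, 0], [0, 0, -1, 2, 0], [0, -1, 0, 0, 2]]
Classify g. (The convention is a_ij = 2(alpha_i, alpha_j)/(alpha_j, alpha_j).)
type D_5

The matrix has rank 5 with 2's on the diagonal. Reading the off-diagonal entries as Dynkin edges (a single edge where a_ij = a_ji = -1; a double or triple edge where a_ij * a_ji = 2 or 3), the diagram is a chain of 3 nodes with a fork of two nodes at one end (D_5). One simple-root ordering that puts it in standard form is (alpha_4, alpha_3, alpha_2, alpha_5, alpha_1). So the algebra is type D_5, i.e. so(10).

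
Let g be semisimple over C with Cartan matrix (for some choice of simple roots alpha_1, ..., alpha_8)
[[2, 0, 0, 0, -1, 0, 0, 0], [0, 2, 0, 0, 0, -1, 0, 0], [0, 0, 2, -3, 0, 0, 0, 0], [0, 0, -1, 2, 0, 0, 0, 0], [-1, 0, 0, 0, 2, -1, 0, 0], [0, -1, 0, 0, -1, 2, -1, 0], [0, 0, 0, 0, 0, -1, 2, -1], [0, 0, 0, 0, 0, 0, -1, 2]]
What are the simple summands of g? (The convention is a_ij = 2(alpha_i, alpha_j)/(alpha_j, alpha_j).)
The diagram associated to this matrix has two connected components: the simple roots {alpha_1, alpha_2, alpha_5, alpha_6, alpha_7, alpha_8} form a chain of 5 nodes with one extra node attached to the third node from one end (E_6), and {alpha_3, alpha_4} form two nodes joined by a triple edge (G_2). A semisimple Lie algebra decomposes uniquely as the direct sum of simple ideals, one per connected component of its Dynkin diagram, so g ≅ E_6 ⊕ G_2 (dimension 78 + 14 = 92).

E_6 ⊕ G_2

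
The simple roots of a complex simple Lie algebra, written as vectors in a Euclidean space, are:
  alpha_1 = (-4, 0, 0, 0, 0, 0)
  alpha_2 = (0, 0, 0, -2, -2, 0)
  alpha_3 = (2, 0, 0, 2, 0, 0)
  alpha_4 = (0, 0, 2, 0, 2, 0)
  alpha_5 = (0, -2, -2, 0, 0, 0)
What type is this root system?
Compute the Cartan integers a_ij = 2(alpha_i, alpha_j)/(alpha_j, alpha_j); the resulting 5x5 Cartan matrix is
[[2, 0, -2, 0, 0], [0, 2, -1, -1, 0], [-1, -1, 2, 0, 0], [0, -1, 0, 2, -1], [0, 0, 0, -1, 2]].
The roots have two lengths (squared-length ratio 2:1); the short ones are alpha_{2,3,4,5}. The associated Dynkin diagram is a chain of 5 nodes with a double edge at one end; the terminal node there is the unique long simple root (C_5), so the type is C_5 (the algebra sp(10)).

C_5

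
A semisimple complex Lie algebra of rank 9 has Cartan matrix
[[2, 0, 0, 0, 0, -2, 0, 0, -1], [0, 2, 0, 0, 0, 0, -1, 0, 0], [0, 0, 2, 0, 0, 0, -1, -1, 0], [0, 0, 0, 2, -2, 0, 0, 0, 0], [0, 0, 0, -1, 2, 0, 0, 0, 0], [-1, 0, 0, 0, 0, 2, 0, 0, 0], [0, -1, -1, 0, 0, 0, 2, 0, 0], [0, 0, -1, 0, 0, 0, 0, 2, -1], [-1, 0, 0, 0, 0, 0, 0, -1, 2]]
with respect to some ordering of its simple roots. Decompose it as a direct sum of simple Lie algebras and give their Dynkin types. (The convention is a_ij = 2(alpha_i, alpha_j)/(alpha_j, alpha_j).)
The diagram associated to this matrix has two connected components: the simple roots {alpha_4, alpha_5} form a chain of 2 nodes with a double edge at one end; the terminal node there is the unique short simple root (B_2), and {alpha_1, alpha_2, alpha_3, alpha_6, alpha_7, alpha_8, alpha_9} form a chain of 7 nodes with a double edge at one end; the terminal node there is the unique short simple root (B_7). A semisimple Lie algebra decomposes uniquely as the direct sum of simple ideals, one per connected component of its Dynkin diagram, so g ≅ B_2 ⊕ B_7 (dimension 10 + 105 = 115).

type B_2 + type B_7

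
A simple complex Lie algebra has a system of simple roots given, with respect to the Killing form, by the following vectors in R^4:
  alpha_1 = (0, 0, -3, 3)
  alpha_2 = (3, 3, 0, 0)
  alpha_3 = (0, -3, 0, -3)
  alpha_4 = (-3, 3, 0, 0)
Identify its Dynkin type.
D_4 (so(8))

Compute the Cartan integers a_ij = 2(alpha_i, alpha_j)/(alpha_j, alpha_j); the resulting 4x4 Cartan matrix is
[[2, 0, -1, 0], [0, 2, -1, 0], [-1, -1, 2, -1], [0, 0, -1, 2]].
All simple roots have the same length, so the diagram is simply laced. The associated Dynkin diagram is a chain of 2 nodes with a fork of two nodes at one end (D_4), so the type is D_4 (the algebra so(8)).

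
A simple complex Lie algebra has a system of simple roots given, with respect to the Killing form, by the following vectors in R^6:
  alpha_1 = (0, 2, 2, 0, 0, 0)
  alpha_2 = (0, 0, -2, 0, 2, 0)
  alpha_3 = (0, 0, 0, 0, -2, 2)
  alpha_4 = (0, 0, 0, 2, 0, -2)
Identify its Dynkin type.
Compute the Cartan integers a_ij = 2(alpha_i, alpha_j)/(alpha_j, alpha_j); the resulting 4x4 Cartan matrix is
[[2, -1, 0, 0], [-1, 2, -1, 0], [0, -1, 2, -1], [0, 0, -1, 2]].
All simple roots have the same length, so the diagram is simply laced. The associated Dynkin diagram is a chain of 4 nodes with single edges (A_4), so the type is A_4 (the algebra sl(5)).

A_4 (sl(5))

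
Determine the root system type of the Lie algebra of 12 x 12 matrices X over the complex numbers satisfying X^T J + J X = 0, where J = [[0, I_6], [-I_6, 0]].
C6

This is sp(12), which has dimension 12(12+1)/2 = 78 and rank 12/2 = 6. In the classification of classical Lie algebras, the symplectic algebra sp(2n) has type C_n; here n = 6, so the Dynkin diagram is a chain of 6 nodes with a double edge at one end; the terminal node there is the unique long simple root (C_6). Hence the type is C_6.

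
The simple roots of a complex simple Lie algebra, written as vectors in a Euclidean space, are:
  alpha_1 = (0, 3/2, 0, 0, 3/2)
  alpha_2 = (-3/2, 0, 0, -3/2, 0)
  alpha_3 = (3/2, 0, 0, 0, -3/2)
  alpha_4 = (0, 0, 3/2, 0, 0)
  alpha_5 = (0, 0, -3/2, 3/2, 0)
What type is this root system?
type B_5

Compute the Cartan integers a_ij = 2(alpha_i, alpha_j)/(alpha_j, alpha_j); the resulting 5x5 Cartan matrix is
[[2, 0, -1, 0, 0], [0, 2, -1, 0, -1], [-1, -1, 2, 0, 0], [0, 0, 0, 2, -1], [0, -1, 0, -2, 2]].
The roots have two lengths (squared-length ratio 2:1); the short ones are alpha_{4}. The associated Dynkin diagram is a chain of 5 nodes with a double edge at one end; the terminal node there is the unique short simple root (B_5), so the type is B_5 (the algebra so(11)).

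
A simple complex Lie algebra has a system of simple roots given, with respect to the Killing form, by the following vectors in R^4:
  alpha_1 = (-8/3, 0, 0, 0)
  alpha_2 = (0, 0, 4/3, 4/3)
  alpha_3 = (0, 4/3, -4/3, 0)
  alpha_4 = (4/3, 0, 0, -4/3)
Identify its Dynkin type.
C4

Compute the Cartan integers a_ij = 2(alpha_i, alpha_j)/(alpha_j, alpha_j); the resulting 4x4 Cartan matrix is
[[2, 0, 0, -2], [0, 2, -1, -1], [0, -1, 2, 0], [-1, -1, 0, 2]].
The roots have two lengths (squared-length ratio 2:1); the short ones are alpha_{2,3,4}. The associated Dynkin diagram is a chain of 4 nodes with a double edge at one end; the terminal node there is the unique long simple root (C_4), so the type is C_4 (the algebra sp(8)).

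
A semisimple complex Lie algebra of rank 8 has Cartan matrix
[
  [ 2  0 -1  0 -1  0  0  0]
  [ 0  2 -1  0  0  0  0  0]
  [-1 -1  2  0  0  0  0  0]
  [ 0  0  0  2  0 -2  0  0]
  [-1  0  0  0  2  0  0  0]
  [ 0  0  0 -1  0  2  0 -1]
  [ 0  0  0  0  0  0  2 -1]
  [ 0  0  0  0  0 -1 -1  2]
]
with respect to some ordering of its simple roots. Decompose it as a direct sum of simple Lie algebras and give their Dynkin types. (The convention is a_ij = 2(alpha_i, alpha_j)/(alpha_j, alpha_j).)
type A_4 ⊕ type C_4

The diagram associated to this matrix has two connected components: the simple roots {alpha_1, alpha_2, alpha_3, alpha_5} form a chain of 4 nodes with single edges (A_4), and {alpha_4, alpha_6, alpha_7, alpha_8} form a chain of 4 nodes with a double edge at one end; the terminal node there is the unique long simple root (C_4). A semisimple Lie algebra decomposes uniquely as the direct sum of simple ideals, one per connected component of its Dynkin diagram, so g ≅ A_4 ⊕ C_4 (dimension 24 + 36 = 60).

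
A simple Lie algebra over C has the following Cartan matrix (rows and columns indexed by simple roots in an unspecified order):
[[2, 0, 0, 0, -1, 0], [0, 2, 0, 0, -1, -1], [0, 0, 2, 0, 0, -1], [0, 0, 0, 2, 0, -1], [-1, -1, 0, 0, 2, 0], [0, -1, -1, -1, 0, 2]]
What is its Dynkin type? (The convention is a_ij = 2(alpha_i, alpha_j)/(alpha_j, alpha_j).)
D6

The matrix has rank 6 with 2's on the diagonal. Reading the off-diagonal entries as Dynkin edges (a single edge where a_ij = a_ji = -1; a double or triple edge where a_ij * a_ji = 2 or 3), the diagram is a chain of 4 nodes with a fork of two nodes at one end (D_6). One simple-root ordering that puts it in standard form is (alpha_1, alpha_5, alpha_2, alpha_6, alpha_3, alpha_4). So the algebra is type D_6, i.e. so(12).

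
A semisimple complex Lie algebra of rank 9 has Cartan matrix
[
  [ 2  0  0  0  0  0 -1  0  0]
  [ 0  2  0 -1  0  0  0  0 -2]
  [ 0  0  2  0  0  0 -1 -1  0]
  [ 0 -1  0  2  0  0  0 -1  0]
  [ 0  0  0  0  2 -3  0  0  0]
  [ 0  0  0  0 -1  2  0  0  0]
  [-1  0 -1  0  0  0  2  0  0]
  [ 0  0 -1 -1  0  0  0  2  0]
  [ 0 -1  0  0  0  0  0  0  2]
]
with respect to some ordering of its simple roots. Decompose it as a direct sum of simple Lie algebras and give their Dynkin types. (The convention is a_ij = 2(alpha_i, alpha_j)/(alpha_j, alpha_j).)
The diagram associated to this matrix has two connected components: the simple roots {alpha_1, alpha_2, alpha_3, alpha_4, alpha_7, alpha_8, alpha_9} form a chain of 7 nodes with a double edge at one end; the terminal node there is the unique short simple root (B_7), and {alpha_5, alpha_6} form two nodes joined by a triple edge (G_2). A semisimple Lie algebra decomposes uniquely as the direct sum of simple ideals, one per connected component of its Dynkin diagram, so g ≅ B_7 ⊕ G_2 (dimension 105 + 14 = 119).

B_7 ⊕ G_2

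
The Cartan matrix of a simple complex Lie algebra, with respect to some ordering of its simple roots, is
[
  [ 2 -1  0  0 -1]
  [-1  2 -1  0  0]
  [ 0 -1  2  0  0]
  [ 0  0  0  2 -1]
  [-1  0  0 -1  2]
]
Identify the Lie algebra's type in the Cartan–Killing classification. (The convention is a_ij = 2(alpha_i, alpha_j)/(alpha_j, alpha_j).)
The matrix has rank 5 with 2's on the diagonal. Reading the off-diagonal entries as Dynkin edges (a single edge where a_ij = a_ji = -1; a double or triple edge where a_ij * a_ji = 2 or 3), the diagram is a chain of 5 nodes with single edges (A_5). One simple-root ordering that puts it in standard form is (alpha_4, alpha_5, alpha_1, alpha_2, alpha_3). So the algebra is type A_5, i.e. sl(6).

A_5 (sl(6))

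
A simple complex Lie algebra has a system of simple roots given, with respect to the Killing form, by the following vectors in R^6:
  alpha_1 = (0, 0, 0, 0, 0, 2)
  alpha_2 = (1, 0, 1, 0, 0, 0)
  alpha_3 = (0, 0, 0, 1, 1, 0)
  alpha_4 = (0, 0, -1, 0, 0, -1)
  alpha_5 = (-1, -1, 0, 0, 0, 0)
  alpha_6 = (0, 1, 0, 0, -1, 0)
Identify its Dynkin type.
Compute the Cartan integers a_ij = 2(alpha_i, alpha_j)/(alpha_j, alpha_j); the resulting 6x6 Cartan matrix is
[[2, 0, 0, -2, 0, 0], [0, 2, 0, -1, -1, 0], [0, 0, 2, 0, 0, -1], [-1, -1, 0, 2, 0, 0], [0, -1, 0, 0, 2, -1], [0, 0, -1, 0, -1, 2]].
The roots have two lengths (squared-length ratio 2:1); the short ones are alpha_{2,3,4,5,6}. The associated Dynkin diagram is a chain of 6 nodes with a double edge at one end; the terminal node there is the unique long simple root (C_6), so the type is C_6 (the algebra sp(12)).

C_6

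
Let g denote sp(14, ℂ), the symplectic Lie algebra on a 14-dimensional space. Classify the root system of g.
This is sp(14), which has dimension 14(14+1)/2 = 105 and rank 14/2 = 7. In the classification of classical Lie algebras, the symplectic algebra sp(2n) has type C_n; here n = 7, so the Dynkin diagram is a chain of 7 nodes with a double edge at one end; the terminal node there is the unique long simple root (C_7). Hence the type is C_7.

C7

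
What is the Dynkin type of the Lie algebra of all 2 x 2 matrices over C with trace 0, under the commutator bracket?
This is sl(2), which has dimension 2^2 - 1 = 3 and rank 2 - 1 = 1 (a Cartan subalgebra is the diagonal traceless matrices). In the classification of classical Lie algebras, the special linear algebra sl(n+1) has type A_n; here n = 1, so the Dynkin diagram is a chain of 1 nodes with single edges (A_1). Hence the type is A_1.

A_1 (sl(2))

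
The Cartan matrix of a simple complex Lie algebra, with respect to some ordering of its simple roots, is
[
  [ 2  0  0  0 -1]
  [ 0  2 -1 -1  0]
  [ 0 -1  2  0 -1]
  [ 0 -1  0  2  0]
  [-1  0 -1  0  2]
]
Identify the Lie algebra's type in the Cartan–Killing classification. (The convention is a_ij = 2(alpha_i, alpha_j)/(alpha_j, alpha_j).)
The matrix has rank 5 with 2's on the diagonal. Reading the off-diagonal entries as Dynkin edges (a single edge where a_ij = a_ji = -1; a double or triple edge where a_ij * a_ji = 2 or 3), the diagram is a chain of 5 nodes with single edges (A_5). One simple-root ordering that puts it in standard form is (alpha_1, alpha_5, alpha_3, alpha_2, alpha_4). So the algebra is type A_5, i.e. sl(6).

A_5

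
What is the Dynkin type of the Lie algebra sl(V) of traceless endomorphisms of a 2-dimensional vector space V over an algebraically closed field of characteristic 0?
type A_1

This is sl(2), which has dimension 2^2 - 1 = 3 and rank 2 - 1 = 1 (a Cartan subalgebra is the diagonal traceless matrices). In the classification of classical Lie algebras, the special linear algebra sl(n+1) has type A_n; here n = 1, so the Dynkin diagram is a chain of 1 nodes with single edges (A_1). Hence the type is A_1.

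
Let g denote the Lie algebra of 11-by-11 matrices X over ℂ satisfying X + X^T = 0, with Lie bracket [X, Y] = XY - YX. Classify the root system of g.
B_5

This is so(11) with 11 odd, which has dimension 11(11-1)/2 = 55 and rank (11-1)/2 = 5. In the classification of classical Lie algebras, the orthogonal algebra so(2n+1) in an odd number of variables has type B_n; here n = 5, so the Dynkin diagram is a chain of 5 nodes with a double edge at one end; the terminal node there is the unique short simple root (B_5). Hence the type is B_5.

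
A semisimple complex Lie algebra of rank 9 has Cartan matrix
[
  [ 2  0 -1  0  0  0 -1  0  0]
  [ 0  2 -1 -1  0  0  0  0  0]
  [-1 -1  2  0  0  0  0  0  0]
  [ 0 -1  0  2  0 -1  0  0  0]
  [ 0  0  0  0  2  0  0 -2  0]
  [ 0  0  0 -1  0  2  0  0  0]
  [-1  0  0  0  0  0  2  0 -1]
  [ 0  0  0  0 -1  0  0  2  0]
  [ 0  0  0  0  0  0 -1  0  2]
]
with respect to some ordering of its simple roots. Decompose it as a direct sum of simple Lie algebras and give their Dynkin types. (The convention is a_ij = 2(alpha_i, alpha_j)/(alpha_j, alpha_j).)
The diagram associated to this matrix has two connected components: the simple roots {alpha_1, alpha_2, alpha_3, alpha_4, alpha_6, alpha_7, alpha_9} form a chain of 7 nodes with single edges (A_7), and {alpha_5, alpha_8} form a chain of 2 nodes with a double edge at one end; the terminal node there is the unique short simple root (B_2). A semisimple Lie algebra decomposes uniquely as the direct sum of simple ideals, one per connected component of its Dynkin diagram, so g ≅ A_7 ⊕ B_2 (dimension 63 + 10 = 73).

type A_7 + type B_2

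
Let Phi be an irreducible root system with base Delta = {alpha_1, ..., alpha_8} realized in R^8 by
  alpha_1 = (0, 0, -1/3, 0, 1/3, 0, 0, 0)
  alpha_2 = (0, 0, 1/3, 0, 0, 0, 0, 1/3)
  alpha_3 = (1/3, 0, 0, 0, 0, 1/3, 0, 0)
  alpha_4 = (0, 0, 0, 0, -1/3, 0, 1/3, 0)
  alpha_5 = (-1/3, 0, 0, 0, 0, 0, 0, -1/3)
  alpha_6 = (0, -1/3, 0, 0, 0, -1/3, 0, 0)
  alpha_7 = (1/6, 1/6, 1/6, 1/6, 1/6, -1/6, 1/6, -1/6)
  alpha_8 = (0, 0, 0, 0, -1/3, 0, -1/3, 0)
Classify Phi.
Compute the Cartan integers a_ij = 2(alpha_i, alpha_j)/(alpha_j, alpha_j); the resulting 8x8 Cartan matrix is
[[2, -1, 0, -1, 0, 0, 0, -1], [-1, 2, 0, 0, -1, 0, 0, 0], [0, 0, 2, 0, -1, -1, 0, 0], [-1, 0, 0, 2, 0, 0, 0, 0], [0, -1, -1, 0, 2, 0, 0, 0], [0, 0, -1, 0, 0, 2, 0, 0], [0, 0, 0, 0, 0, 0, 2, -1], [-1, 0, 0, 0, 0, 0, -1, 2]].
All simple roots have the same length, so the diagram is simply laced. The associated Dynkin diagram is a chain of 7 nodes with one extra node attached to the third node from one end (E_8), so the type is E_8.

type E_8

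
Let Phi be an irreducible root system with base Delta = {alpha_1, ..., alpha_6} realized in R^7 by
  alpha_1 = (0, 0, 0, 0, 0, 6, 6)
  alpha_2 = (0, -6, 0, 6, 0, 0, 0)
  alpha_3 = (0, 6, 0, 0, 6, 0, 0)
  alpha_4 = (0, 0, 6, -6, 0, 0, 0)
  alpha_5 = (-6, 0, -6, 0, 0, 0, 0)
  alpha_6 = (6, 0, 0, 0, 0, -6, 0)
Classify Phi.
Compute the Cartan integers a_ij = 2(alpha_i, alpha_j)/(alpha_j, alpha_j); the resulting 6x6 Cartan matrix is
[[2, 0, 0, 0, 0, -1], [0, 2, -1, -1, 0, 0], [0, -1, 2, 0, 0, 0], [0, -1, 0, 2, -1, 0], [0, 0, 0, -1, 2, -1], [-1, 0, 0, 0, -1, 2]].
All simple roots have the same length, so the diagram is simply laced. The associated Dynkin diagram is a chain of 6 nodes with single edges (A_6), so the type is A_6 (the algebra sl(7)).

A_6 (sl(7))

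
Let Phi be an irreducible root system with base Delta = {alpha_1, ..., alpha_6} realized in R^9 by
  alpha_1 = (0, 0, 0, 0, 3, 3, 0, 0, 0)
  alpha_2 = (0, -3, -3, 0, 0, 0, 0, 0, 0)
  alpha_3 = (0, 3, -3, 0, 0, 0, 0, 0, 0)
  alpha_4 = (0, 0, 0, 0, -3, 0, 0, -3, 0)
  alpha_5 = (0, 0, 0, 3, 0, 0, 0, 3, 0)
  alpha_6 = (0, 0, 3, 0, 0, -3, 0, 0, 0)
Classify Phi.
D_6

Compute the Cartan integers a_ij = 2(alpha_i, alpha_j)/(alpha_j, alpha_j); the resulting 6x6 Cartan matrix is
[[2, 0, 0, -1, 0, -1], [0, 2, 0, 0, 0, -1], [0, 0, 2, 0, 0, -1], [-1, 0, 0, 2, -1, 0], [0, 0, 0, -1, 2, 0], [-1, -1, -1, 0, 0, 2]].
All simple roots have the same length, so the diagram is simply laced. The associated Dynkin diagram is a chain of 4 nodes with a fork of two nodes at one end (D_6), so the type is D_6 (the algebra so(12)).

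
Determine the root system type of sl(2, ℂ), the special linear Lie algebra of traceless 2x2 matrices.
This is sl(2), which has dimension 2^2 - 1 = 3 and rank 2 - 1 = 1 (a Cartan subalgebra is the diagonal traceless matrices). In the classification of classical Lie algebras, the special linear algebra sl(n+1) has type A_n; here n = 1, so the Dynkin diagram is a chain of 1 nodes with single edges (A_1). Hence the type is A_1.

A_1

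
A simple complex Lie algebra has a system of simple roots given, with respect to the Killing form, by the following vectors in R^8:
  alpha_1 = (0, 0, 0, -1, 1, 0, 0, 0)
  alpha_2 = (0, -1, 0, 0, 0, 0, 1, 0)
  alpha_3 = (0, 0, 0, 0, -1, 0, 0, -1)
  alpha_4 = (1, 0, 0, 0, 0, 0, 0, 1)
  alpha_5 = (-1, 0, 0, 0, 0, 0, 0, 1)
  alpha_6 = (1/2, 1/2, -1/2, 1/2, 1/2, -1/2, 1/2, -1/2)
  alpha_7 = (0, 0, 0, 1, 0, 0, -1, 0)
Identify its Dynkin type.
E7

Compute the Cartan integers a_ij = 2(alpha_i, alpha_j)/(alpha_j, alpha_j); the resulting 7x7 Cartan matrix is
[[2, 0, -1, 0, 0, 0, -1], [0, 2, 0, 0, 0, 0, -1], [-1, 0, 2, -1, -1, 0, 0], [0, 0, -1, 2, 0, 0, 0], [0, 0, -1, 0, 2, -1, 0], [0, 0, 0, 0, -1, 2, 0], [-1, -1, 0, 0, 0, 0, 2]].
All simple roots have the same length, so the diagram is simply laced. The associated Dynkin diagram is a chain of 6 nodes with one extra node attached to the third node from one end (E_7), so the type is E_7.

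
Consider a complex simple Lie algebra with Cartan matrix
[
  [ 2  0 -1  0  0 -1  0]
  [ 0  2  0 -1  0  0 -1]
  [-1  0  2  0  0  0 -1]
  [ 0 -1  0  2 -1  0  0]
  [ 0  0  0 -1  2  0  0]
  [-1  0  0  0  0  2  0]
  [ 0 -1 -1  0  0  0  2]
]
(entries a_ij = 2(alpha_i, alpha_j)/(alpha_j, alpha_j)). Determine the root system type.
The matrix has rank 7 with 2's on the diagonal. Reading the off-diagonal entries as Dynkin edges (a single edge where a_ij = a_ji = -1; a double or triple edge where a_ij * a_ji = 2 or 3), the diagram is a chain of 7 nodes with single edges (A_7). One simple-root ordering that puts it in standard form is (alpha_6, alpha_1, alpha_3, alpha_7, alpha_2, alpha_4, alpha_5). So the algebra is type A_7, i.e. sl(8).

A_7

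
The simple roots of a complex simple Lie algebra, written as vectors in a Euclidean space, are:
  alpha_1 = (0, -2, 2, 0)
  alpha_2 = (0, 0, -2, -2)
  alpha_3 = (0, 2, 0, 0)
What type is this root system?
B3

Compute the Cartan integers a_ij = 2(alpha_i, alpha_j)/(alpha_j, alpha_j); the resulting 3x3 Cartan matrix is
[[2, -1, -2], [-1, 2, 0], [-1, 0, 2]].
The roots have two lengths (squared-length ratio 2:1); the short ones are alpha_{3}. The associated Dynkin diagram is a chain of 3 nodes with a double edge at one end; the terminal node there is the unique short simple root (B_3), so the type is B_3 (the algebra so(7)).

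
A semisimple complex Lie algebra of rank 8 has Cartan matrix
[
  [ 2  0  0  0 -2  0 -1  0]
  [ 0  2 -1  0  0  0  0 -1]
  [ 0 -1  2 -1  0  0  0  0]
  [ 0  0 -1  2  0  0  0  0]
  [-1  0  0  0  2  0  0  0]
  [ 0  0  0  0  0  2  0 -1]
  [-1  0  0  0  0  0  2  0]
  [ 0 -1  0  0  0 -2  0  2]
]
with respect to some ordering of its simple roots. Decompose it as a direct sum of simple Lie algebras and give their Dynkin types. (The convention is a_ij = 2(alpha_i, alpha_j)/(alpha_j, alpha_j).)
The diagram associated to this matrix has two connected components: the simple roots {alpha_1, alpha_5, alpha_7} form a chain of 3 nodes with a double edge at one end; the terminal node there is the unique short simple root (B_3), and {alpha_2, alpha_3, alpha_4, alpha_6, alpha_8} form a chain of 5 nodes with a double edge at one end; the terminal node there is the unique short simple root (B_5). A semisimple Lie algebra decomposes uniquely as the direct sum of simple ideals, one per connected component of its Dynkin diagram, so g ≅ B_3 ⊕ B_5 (dimension 21 + 55 = 76).

B_3 (so(7)) + B_5 (so(11))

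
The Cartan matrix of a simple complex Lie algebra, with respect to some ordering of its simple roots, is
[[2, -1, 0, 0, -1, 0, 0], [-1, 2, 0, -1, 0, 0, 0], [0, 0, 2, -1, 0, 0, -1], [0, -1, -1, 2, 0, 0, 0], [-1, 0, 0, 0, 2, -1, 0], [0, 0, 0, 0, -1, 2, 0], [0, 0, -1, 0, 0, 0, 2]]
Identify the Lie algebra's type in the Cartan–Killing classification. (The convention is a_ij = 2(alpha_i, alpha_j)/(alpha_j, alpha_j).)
A_7 (sl(8))

The matrix has rank 7 with 2's on the diagonal. Reading the off-diagonal entries as Dynkin edges (a single edge where a_ij = a_ji = -1; a double or triple edge where a_ij * a_ji = 2 or 3), the diagram is a chain of 7 nodes with single edges (A_7). One simple-root ordering that puts it in standard form is (alpha_6, alpha_5, alpha_1, alpha_2, alpha_4, alpha_3, alpha_7). So the algebra is type A_7, i.e. sl(8).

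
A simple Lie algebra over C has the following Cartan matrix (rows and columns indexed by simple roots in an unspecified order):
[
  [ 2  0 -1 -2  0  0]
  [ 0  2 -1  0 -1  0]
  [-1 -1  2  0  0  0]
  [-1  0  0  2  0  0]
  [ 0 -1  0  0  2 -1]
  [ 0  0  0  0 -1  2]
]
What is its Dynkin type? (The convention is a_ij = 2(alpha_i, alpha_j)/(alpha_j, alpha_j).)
B_6 (so(13))

The matrix has rank 6 with 2's on the diagonal. Reading the off-diagonal entries as Dynkin edges (a single edge where a_ij = a_ji = -1; a double or triple edge where a_ij * a_ji = 2 or 3), the diagram is a chain of 6 nodes with a double edge at one end; the terminal node there is the unique short simple root (B_6). One simple-root ordering that puts it in standard form is (alpha_6, alpha_5, alpha_2, alpha_3, alpha_1, alpha_4). So the algebra is type B_6, i.e. so(13).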